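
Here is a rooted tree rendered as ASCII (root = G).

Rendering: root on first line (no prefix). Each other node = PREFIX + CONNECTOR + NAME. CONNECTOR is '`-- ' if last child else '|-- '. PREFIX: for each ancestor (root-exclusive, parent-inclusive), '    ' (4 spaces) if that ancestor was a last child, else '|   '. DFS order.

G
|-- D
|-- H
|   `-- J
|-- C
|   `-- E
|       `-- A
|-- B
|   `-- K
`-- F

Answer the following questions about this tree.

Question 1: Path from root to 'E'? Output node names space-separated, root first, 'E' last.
Answer: G C E

Derivation:
Walk down from root: G -> C -> E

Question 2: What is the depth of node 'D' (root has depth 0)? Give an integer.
Answer: 1

Derivation:
Path from root to D: G -> D
Depth = number of edges = 1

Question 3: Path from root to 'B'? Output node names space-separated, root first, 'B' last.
Walk down from root: G -> B

Answer: G B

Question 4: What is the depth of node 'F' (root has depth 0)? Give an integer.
Answer: 1

Derivation:
Path from root to F: G -> F
Depth = number of edges = 1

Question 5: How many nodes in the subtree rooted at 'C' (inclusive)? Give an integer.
Answer: 3

Derivation:
Subtree rooted at C contains: A, C, E
Count = 3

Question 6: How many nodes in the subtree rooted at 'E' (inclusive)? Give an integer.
Subtree rooted at E contains: A, E
Count = 2

Answer: 2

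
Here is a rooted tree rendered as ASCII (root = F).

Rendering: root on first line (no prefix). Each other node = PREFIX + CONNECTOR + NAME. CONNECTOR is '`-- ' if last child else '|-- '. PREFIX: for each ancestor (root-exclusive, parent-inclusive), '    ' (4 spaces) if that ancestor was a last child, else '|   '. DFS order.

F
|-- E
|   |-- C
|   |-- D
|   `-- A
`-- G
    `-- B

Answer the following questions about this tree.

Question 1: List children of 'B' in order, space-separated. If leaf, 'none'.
Node B's children (from adjacency): (leaf)

Answer: none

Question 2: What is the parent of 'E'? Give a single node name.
Scan adjacency: E appears as child of F

Answer: F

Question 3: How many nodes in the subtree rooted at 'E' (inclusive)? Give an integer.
Subtree rooted at E contains: A, C, D, E
Count = 4

Answer: 4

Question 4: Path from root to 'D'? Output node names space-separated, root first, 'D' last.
Answer: F E D

Derivation:
Walk down from root: F -> E -> D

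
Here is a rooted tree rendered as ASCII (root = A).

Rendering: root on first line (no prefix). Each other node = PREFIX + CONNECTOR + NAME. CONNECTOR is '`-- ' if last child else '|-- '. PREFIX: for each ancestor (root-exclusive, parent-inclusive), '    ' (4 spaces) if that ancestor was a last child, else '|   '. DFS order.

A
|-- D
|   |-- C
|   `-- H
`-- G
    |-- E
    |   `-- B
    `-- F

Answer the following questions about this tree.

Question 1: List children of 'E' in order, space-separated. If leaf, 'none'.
Node E's children (from adjacency): B

Answer: B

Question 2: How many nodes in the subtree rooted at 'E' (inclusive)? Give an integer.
Answer: 2

Derivation:
Subtree rooted at E contains: B, E
Count = 2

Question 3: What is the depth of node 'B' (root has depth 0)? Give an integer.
Answer: 3

Derivation:
Path from root to B: A -> G -> E -> B
Depth = number of edges = 3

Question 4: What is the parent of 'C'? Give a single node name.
Scan adjacency: C appears as child of D

Answer: D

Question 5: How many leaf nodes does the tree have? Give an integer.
Answer: 4

Derivation:
Leaves (nodes with no children): B, C, F, H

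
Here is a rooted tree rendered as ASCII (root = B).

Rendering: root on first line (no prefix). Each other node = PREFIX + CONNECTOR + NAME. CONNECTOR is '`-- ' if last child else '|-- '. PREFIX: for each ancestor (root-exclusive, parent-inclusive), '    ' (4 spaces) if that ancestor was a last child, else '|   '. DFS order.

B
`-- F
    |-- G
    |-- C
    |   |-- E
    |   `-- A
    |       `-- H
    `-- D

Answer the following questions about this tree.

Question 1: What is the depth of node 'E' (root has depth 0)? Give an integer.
Path from root to E: B -> F -> C -> E
Depth = number of edges = 3

Answer: 3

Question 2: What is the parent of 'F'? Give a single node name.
Answer: B

Derivation:
Scan adjacency: F appears as child of B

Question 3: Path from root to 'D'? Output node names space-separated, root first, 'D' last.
Walk down from root: B -> F -> D

Answer: B F D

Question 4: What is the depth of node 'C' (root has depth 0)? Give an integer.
Answer: 2

Derivation:
Path from root to C: B -> F -> C
Depth = number of edges = 2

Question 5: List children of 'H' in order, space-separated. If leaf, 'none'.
Answer: none

Derivation:
Node H's children (from adjacency): (leaf)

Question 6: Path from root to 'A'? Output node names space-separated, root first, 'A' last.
Answer: B F C A

Derivation:
Walk down from root: B -> F -> C -> A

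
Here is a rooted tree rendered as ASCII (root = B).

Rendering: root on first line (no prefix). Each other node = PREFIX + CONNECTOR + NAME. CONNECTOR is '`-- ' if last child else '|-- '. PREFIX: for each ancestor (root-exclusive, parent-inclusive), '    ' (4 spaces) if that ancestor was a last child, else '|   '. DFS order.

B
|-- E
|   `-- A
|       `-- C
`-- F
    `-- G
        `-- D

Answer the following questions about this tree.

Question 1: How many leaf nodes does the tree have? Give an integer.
Leaves (nodes with no children): C, D

Answer: 2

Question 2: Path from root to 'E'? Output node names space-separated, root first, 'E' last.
Answer: B E

Derivation:
Walk down from root: B -> E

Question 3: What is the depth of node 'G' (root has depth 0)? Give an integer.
Path from root to G: B -> F -> G
Depth = number of edges = 2

Answer: 2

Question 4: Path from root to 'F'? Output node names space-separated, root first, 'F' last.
Answer: B F

Derivation:
Walk down from root: B -> F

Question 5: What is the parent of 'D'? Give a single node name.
Answer: G

Derivation:
Scan adjacency: D appears as child of G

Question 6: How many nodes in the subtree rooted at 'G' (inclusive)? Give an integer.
Subtree rooted at G contains: D, G
Count = 2

Answer: 2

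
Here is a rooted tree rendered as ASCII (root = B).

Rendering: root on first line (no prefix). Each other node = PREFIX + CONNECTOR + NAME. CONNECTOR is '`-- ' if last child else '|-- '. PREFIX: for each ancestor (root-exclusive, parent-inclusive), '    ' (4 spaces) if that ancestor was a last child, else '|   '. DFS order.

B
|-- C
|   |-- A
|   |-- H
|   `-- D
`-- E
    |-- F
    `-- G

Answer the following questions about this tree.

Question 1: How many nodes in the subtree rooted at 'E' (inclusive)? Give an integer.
Answer: 3

Derivation:
Subtree rooted at E contains: E, F, G
Count = 3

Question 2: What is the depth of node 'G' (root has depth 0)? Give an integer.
Path from root to G: B -> E -> G
Depth = number of edges = 2

Answer: 2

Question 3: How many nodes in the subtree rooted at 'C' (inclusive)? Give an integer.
Subtree rooted at C contains: A, C, D, H
Count = 4

Answer: 4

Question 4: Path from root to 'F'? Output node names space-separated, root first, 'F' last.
Walk down from root: B -> E -> F

Answer: B E F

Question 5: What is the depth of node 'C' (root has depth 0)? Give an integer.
Path from root to C: B -> C
Depth = number of edges = 1

Answer: 1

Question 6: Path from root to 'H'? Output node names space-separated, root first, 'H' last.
Walk down from root: B -> C -> H

Answer: B C H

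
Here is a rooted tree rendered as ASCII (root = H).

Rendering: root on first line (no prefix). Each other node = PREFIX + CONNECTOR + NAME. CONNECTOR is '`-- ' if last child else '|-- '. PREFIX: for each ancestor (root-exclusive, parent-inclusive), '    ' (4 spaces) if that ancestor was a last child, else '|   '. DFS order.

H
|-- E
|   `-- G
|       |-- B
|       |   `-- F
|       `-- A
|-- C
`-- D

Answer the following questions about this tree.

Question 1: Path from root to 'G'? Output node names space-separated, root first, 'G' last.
Walk down from root: H -> E -> G

Answer: H E G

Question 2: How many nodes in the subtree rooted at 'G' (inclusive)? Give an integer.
Subtree rooted at G contains: A, B, F, G
Count = 4

Answer: 4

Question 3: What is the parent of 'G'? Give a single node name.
Scan adjacency: G appears as child of E

Answer: E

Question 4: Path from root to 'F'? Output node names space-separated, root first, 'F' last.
Answer: H E G B F

Derivation:
Walk down from root: H -> E -> G -> B -> F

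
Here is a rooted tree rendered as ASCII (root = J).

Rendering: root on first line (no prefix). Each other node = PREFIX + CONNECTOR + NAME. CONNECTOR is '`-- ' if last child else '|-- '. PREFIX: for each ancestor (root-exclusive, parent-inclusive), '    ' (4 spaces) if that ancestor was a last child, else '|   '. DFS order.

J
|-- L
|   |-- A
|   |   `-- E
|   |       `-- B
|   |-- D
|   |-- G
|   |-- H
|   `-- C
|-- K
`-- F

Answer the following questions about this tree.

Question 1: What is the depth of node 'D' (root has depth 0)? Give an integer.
Answer: 2

Derivation:
Path from root to D: J -> L -> D
Depth = number of edges = 2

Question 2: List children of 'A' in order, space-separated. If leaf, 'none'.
Answer: E

Derivation:
Node A's children (from adjacency): E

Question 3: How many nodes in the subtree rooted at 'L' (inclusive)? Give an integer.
Answer: 8

Derivation:
Subtree rooted at L contains: A, B, C, D, E, G, H, L
Count = 8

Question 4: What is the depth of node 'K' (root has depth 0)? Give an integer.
Path from root to K: J -> K
Depth = number of edges = 1

Answer: 1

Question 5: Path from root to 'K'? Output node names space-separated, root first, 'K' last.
Answer: J K

Derivation:
Walk down from root: J -> K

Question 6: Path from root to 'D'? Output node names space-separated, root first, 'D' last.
Answer: J L D

Derivation:
Walk down from root: J -> L -> D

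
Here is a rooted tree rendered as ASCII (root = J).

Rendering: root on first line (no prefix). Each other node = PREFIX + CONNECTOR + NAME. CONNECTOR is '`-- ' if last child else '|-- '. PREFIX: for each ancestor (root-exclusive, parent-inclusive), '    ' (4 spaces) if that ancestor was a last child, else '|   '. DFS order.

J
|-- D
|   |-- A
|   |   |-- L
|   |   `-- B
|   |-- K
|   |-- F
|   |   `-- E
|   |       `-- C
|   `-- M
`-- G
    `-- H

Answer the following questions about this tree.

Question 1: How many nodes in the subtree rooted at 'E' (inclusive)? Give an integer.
Subtree rooted at E contains: C, E
Count = 2

Answer: 2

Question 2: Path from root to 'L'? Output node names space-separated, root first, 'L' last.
Answer: J D A L

Derivation:
Walk down from root: J -> D -> A -> L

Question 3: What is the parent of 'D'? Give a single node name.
Answer: J

Derivation:
Scan adjacency: D appears as child of J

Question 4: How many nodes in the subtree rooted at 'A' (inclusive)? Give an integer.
Subtree rooted at A contains: A, B, L
Count = 3

Answer: 3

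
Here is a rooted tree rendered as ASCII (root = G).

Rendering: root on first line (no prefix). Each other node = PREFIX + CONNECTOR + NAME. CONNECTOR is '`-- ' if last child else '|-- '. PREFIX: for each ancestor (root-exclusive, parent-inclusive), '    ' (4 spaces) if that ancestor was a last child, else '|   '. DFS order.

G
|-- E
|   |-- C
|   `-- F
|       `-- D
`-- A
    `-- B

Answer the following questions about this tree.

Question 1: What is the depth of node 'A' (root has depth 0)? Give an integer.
Path from root to A: G -> A
Depth = number of edges = 1

Answer: 1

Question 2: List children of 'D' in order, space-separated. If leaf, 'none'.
Node D's children (from adjacency): (leaf)

Answer: none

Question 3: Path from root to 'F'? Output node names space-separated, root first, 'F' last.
Answer: G E F

Derivation:
Walk down from root: G -> E -> F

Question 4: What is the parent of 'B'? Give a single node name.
Scan adjacency: B appears as child of A

Answer: A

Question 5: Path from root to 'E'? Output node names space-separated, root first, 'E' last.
Answer: G E

Derivation:
Walk down from root: G -> E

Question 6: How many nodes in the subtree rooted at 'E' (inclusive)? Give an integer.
Subtree rooted at E contains: C, D, E, F
Count = 4

Answer: 4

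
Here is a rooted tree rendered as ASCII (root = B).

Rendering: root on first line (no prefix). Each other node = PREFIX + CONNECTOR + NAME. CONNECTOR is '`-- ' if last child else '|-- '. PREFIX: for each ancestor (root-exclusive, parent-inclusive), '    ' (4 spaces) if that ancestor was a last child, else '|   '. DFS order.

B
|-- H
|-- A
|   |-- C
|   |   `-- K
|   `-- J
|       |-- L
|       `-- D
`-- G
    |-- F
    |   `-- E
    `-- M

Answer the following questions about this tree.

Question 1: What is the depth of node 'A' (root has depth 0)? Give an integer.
Answer: 1

Derivation:
Path from root to A: B -> A
Depth = number of edges = 1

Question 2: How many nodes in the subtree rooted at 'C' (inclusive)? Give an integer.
Subtree rooted at C contains: C, K
Count = 2

Answer: 2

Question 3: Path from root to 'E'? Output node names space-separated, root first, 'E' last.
Answer: B G F E

Derivation:
Walk down from root: B -> G -> F -> E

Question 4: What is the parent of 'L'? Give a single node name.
Answer: J

Derivation:
Scan adjacency: L appears as child of J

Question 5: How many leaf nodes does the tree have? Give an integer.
Answer: 6

Derivation:
Leaves (nodes with no children): D, E, H, K, L, M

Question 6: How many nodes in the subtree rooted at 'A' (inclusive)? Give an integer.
Answer: 6

Derivation:
Subtree rooted at A contains: A, C, D, J, K, L
Count = 6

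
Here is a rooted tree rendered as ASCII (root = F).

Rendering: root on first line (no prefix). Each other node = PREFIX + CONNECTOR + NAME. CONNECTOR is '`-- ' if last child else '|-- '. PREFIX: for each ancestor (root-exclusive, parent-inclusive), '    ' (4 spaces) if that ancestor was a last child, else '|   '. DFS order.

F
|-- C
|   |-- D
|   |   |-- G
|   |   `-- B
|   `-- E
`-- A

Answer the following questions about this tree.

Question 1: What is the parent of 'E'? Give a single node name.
Answer: C

Derivation:
Scan adjacency: E appears as child of C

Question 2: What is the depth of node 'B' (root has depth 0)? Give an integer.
Path from root to B: F -> C -> D -> B
Depth = number of edges = 3

Answer: 3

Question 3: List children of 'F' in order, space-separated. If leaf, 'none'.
Answer: C A

Derivation:
Node F's children (from adjacency): C, A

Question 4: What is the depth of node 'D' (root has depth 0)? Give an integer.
Answer: 2

Derivation:
Path from root to D: F -> C -> D
Depth = number of edges = 2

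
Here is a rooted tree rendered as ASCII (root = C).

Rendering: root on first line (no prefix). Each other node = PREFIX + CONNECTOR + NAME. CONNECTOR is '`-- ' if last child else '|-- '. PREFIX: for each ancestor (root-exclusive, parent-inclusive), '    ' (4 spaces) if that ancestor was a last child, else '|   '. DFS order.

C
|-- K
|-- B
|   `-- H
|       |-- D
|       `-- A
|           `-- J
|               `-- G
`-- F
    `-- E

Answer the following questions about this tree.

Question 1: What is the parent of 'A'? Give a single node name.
Answer: H

Derivation:
Scan adjacency: A appears as child of H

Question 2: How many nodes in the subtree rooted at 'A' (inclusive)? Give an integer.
Answer: 3

Derivation:
Subtree rooted at A contains: A, G, J
Count = 3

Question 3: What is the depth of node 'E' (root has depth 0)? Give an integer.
Answer: 2

Derivation:
Path from root to E: C -> F -> E
Depth = number of edges = 2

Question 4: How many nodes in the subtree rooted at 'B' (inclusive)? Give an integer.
Subtree rooted at B contains: A, B, D, G, H, J
Count = 6

Answer: 6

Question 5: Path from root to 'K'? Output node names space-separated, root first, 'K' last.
Walk down from root: C -> K

Answer: C K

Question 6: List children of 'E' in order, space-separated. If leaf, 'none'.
Node E's children (from adjacency): (leaf)

Answer: none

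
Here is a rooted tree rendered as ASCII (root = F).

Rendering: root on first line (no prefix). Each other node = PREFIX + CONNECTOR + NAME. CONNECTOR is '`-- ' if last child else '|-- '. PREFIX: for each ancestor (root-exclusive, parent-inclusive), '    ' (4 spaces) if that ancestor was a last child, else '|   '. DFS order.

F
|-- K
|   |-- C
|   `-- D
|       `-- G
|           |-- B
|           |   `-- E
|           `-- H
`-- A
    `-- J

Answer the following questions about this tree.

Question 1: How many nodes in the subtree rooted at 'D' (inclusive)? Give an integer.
Subtree rooted at D contains: B, D, E, G, H
Count = 5

Answer: 5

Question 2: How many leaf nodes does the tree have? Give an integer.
Answer: 4

Derivation:
Leaves (nodes with no children): C, E, H, J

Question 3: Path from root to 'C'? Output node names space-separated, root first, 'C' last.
Walk down from root: F -> K -> C

Answer: F K C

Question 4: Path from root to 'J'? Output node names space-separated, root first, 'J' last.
Walk down from root: F -> A -> J

Answer: F A J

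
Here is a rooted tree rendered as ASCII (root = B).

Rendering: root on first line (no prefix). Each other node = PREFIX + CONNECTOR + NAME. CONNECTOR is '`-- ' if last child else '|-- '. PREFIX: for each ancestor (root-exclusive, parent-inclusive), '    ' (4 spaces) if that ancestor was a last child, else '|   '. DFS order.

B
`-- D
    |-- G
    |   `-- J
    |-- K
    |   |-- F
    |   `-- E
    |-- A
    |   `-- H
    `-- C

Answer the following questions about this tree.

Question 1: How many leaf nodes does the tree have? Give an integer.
Leaves (nodes with no children): C, E, F, H, J

Answer: 5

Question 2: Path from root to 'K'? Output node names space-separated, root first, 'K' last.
Walk down from root: B -> D -> K

Answer: B D K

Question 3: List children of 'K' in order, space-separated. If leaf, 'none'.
Node K's children (from adjacency): F, E

Answer: F E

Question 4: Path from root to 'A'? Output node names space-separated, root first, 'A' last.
Answer: B D A

Derivation:
Walk down from root: B -> D -> A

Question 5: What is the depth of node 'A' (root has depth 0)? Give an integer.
Answer: 2

Derivation:
Path from root to A: B -> D -> A
Depth = number of edges = 2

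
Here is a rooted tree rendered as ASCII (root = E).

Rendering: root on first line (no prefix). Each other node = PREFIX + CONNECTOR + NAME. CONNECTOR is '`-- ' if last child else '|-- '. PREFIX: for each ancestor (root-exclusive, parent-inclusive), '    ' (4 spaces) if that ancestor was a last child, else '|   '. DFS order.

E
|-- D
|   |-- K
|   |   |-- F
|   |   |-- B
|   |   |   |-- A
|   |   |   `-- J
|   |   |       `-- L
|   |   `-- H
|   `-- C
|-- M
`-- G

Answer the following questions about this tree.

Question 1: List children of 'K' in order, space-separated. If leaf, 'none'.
Node K's children (from adjacency): F, B, H

Answer: F B H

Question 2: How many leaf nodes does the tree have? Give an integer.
Leaves (nodes with no children): A, C, F, G, H, L, M

Answer: 7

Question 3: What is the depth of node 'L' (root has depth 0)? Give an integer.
Answer: 5

Derivation:
Path from root to L: E -> D -> K -> B -> J -> L
Depth = number of edges = 5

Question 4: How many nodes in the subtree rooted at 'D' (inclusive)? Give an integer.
Subtree rooted at D contains: A, B, C, D, F, H, J, K, L
Count = 9

Answer: 9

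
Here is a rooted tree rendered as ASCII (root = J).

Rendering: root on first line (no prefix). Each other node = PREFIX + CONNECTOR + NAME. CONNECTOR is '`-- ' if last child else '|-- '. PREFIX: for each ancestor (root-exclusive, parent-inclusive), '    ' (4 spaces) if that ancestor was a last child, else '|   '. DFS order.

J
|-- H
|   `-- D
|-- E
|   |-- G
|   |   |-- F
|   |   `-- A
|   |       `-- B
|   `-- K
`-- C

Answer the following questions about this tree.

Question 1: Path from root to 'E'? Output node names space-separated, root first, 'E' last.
Answer: J E

Derivation:
Walk down from root: J -> E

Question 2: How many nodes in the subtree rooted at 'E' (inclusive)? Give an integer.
Subtree rooted at E contains: A, B, E, F, G, K
Count = 6

Answer: 6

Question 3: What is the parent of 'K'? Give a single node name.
Answer: E

Derivation:
Scan adjacency: K appears as child of E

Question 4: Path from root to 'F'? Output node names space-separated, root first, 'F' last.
Walk down from root: J -> E -> G -> F

Answer: J E G F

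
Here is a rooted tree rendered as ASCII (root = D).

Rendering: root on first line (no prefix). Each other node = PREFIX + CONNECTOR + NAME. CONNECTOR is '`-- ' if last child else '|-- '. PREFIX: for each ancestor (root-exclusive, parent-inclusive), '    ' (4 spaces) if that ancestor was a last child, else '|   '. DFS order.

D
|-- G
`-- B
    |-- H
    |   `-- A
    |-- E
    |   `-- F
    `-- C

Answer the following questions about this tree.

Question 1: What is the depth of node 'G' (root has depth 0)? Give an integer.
Answer: 1

Derivation:
Path from root to G: D -> G
Depth = number of edges = 1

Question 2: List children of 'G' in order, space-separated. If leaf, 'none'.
Node G's children (from adjacency): (leaf)

Answer: none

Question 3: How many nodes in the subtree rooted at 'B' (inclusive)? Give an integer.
Subtree rooted at B contains: A, B, C, E, F, H
Count = 6

Answer: 6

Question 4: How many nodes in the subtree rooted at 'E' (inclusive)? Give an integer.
Answer: 2

Derivation:
Subtree rooted at E contains: E, F
Count = 2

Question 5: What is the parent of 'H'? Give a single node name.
Scan adjacency: H appears as child of B

Answer: B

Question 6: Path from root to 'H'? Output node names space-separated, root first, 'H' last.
Answer: D B H

Derivation:
Walk down from root: D -> B -> H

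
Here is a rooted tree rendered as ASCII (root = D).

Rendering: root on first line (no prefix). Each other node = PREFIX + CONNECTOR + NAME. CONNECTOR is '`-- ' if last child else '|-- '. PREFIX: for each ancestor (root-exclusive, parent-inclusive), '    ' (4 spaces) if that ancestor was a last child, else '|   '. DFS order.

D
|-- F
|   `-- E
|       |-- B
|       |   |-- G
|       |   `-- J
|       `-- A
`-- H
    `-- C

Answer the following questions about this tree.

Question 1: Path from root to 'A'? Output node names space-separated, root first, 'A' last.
Walk down from root: D -> F -> E -> A

Answer: D F E A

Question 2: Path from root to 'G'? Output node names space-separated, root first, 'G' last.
Walk down from root: D -> F -> E -> B -> G

Answer: D F E B G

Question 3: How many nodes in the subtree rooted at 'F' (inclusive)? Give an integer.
Subtree rooted at F contains: A, B, E, F, G, J
Count = 6

Answer: 6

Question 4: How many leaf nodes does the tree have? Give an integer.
Leaves (nodes with no children): A, C, G, J

Answer: 4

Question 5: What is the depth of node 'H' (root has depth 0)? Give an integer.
Answer: 1

Derivation:
Path from root to H: D -> H
Depth = number of edges = 1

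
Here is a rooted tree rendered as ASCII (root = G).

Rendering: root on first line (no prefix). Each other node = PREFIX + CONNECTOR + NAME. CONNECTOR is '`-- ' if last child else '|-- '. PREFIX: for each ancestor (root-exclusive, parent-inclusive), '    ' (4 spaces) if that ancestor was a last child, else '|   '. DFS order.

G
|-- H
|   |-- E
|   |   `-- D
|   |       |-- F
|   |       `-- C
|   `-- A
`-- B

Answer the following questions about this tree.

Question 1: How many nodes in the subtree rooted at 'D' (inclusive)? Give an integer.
Answer: 3

Derivation:
Subtree rooted at D contains: C, D, F
Count = 3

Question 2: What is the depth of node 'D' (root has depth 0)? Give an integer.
Path from root to D: G -> H -> E -> D
Depth = number of edges = 3

Answer: 3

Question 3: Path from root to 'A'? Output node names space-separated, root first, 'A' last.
Walk down from root: G -> H -> A

Answer: G H A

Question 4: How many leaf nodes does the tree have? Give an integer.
Answer: 4

Derivation:
Leaves (nodes with no children): A, B, C, F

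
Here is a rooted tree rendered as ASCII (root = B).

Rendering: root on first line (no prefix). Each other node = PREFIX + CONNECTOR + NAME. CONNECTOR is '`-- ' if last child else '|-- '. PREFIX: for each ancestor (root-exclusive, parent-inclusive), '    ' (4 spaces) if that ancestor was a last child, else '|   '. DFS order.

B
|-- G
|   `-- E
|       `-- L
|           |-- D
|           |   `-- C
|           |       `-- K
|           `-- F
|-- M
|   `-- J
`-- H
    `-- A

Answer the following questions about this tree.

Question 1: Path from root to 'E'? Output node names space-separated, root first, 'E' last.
Walk down from root: B -> G -> E

Answer: B G E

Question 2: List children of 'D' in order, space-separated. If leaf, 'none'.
Answer: C

Derivation:
Node D's children (from adjacency): C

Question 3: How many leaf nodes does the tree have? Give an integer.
Answer: 4

Derivation:
Leaves (nodes with no children): A, F, J, K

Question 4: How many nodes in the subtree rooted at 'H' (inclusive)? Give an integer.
Answer: 2

Derivation:
Subtree rooted at H contains: A, H
Count = 2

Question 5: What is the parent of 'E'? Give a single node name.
Scan adjacency: E appears as child of G

Answer: G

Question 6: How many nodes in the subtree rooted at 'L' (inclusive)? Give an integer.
Answer: 5

Derivation:
Subtree rooted at L contains: C, D, F, K, L
Count = 5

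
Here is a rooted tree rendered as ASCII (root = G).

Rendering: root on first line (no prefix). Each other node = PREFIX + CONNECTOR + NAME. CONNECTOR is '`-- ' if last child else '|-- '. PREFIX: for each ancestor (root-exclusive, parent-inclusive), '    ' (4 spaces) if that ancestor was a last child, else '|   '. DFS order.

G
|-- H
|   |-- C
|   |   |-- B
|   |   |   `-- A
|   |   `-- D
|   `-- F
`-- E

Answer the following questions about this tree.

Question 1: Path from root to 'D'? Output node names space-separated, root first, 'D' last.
Answer: G H C D

Derivation:
Walk down from root: G -> H -> C -> D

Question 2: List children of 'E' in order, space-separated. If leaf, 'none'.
Node E's children (from adjacency): (leaf)

Answer: none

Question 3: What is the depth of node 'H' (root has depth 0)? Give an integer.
Answer: 1

Derivation:
Path from root to H: G -> H
Depth = number of edges = 1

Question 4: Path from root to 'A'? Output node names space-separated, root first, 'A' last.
Walk down from root: G -> H -> C -> B -> A

Answer: G H C B A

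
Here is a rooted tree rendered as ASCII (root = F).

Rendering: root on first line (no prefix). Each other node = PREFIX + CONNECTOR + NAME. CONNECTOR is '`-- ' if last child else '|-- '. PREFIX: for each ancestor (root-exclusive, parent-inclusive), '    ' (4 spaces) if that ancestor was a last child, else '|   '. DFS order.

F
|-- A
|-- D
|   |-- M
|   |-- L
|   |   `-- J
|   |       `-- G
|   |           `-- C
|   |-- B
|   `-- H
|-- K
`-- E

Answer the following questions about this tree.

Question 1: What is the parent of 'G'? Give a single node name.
Answer: J

Derivation:
Scan adjacency: G appears as child of J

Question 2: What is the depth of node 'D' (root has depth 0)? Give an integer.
Path from root to D: F -> D
Depth = number of edges = 1

Answer: 1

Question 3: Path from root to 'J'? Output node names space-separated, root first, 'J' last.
Answer: F D L J

Derivation:
Walk down from root: F -> D -> L -> J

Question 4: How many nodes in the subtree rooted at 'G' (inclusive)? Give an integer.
Answer: 2

Derivation:
Subtree rooted at G contains: C, G
Count = 2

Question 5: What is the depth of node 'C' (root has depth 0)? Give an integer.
Path from root to C: F -> D -> L -> J -> G -> C
Depth = number of edges = 5

Answer: 5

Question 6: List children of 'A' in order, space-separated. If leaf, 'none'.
Node A's children (from adjacency): (leaf)

Answer: none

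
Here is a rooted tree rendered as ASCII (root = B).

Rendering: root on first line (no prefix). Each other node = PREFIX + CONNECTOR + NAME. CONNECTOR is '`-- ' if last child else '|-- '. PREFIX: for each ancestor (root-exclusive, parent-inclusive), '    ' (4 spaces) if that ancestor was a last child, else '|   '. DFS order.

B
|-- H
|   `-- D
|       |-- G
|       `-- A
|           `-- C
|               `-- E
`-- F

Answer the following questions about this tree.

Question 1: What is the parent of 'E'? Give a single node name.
Answer: C

Derivation:
Scan adjacency: E appears as child of C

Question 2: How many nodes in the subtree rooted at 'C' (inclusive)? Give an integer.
Answer: 2

Derivation:
Subtree rooted at C contains: C, E
Count = 2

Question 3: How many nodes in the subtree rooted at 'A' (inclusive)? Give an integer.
Subtree rooted at A contains: A, C, E
Count = 3

Answer: 3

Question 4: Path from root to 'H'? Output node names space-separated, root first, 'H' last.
Walk down from root: B -> H

Answer: B H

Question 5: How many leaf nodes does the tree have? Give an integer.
Answer: 3

Derivation:
Leaves (nodes with no children): E, F, G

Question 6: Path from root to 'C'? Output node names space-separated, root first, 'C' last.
Walk down from root: B -> H -> D -> A -> C

Answer: B H D A C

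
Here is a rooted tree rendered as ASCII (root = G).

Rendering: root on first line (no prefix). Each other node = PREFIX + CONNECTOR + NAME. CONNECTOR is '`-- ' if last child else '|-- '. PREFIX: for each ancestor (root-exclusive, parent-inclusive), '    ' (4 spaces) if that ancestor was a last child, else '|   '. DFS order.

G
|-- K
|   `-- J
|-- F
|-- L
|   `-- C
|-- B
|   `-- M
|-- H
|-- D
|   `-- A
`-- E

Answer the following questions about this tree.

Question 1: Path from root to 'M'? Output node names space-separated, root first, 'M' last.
Answer: G B M

Derivation:
Walk down from root: G -> B -> M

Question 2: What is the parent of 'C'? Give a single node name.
Scan adjacency: C appears as child of L

Answer: L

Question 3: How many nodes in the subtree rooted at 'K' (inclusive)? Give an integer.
Answer: 2

Derivation:
Subtree rooted at K contains: J, K
Count = 2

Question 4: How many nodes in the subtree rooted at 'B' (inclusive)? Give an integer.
Answer: 2

Derivation:
Subtree rooted at B contains: B, M
Count = 2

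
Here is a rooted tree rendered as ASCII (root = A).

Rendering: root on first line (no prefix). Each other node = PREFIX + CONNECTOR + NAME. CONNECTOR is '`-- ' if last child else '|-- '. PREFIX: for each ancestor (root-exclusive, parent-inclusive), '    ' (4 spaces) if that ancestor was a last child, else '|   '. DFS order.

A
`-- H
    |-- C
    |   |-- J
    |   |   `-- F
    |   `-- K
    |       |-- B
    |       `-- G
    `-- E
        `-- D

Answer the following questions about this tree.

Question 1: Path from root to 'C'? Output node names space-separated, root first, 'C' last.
Answer: A H C

Derivation:
Walk down from root: A -> H -> C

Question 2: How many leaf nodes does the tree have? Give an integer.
Leaves (nodes with no children): B, D, F, G

Answer: 4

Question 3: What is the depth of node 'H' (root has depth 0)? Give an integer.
Path from root to H: A -> H
Depth = number of edges = 1

Answer: 1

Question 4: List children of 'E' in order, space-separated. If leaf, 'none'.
Answer: D

Derivation:
Node E's children (from adjacency): D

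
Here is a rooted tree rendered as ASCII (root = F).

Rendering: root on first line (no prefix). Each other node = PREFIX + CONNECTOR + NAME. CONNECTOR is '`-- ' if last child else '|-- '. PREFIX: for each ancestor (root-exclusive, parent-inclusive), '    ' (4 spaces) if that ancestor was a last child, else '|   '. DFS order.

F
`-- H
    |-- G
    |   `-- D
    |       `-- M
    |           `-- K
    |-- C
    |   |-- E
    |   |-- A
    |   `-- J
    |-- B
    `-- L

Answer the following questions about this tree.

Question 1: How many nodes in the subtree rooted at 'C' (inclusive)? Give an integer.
Subtree rooted at C contains: A, C, E, J
Count = 4

Answer: 4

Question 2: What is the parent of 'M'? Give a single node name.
Answer: D

Derivation:
Scan adjacency: M appears as child of D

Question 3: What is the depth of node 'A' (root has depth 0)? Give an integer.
Answer: 3

Derivation:
Path from root to A: F -> H -> C -> A
Depth = number of edges = 3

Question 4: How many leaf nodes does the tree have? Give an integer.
Leaves (nodes with no children): A, B, E, J, K, L

Answer: 6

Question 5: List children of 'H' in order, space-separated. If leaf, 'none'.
Node H's children (from adjacency): G, C, B, L

Answer: G C B L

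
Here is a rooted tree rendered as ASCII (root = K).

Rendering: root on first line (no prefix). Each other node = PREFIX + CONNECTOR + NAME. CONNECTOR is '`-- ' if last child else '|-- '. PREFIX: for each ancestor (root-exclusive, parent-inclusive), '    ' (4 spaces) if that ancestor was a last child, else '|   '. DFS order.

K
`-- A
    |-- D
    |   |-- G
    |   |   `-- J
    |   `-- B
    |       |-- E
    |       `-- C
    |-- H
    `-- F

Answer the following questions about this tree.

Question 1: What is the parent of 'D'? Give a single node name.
Scan adjacency: D appears as child of A

Answer: A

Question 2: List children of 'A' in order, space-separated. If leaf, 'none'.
Answer: D H F

Derivation:
Node A's children (from adjacency): D, H, F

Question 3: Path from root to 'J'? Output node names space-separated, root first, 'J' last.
Answer: K A D G J

Derivation:
Walk down from root: K -> A -> D -> G -> J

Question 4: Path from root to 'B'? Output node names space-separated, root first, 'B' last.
Walk down from root: K -> A -> D -> B

Answer: K A D B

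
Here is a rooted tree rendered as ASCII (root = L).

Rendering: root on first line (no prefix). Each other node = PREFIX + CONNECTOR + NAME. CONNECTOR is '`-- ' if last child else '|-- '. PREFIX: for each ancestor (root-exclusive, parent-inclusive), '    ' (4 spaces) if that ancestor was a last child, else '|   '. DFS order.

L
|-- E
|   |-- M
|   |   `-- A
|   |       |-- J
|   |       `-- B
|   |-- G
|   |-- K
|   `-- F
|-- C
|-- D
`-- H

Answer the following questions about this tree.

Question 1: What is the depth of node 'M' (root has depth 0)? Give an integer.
Answer: 2

Derivation:
Path from root to M: L -> E -> M
Depth = number of edges = 2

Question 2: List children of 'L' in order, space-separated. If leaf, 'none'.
Answer: E C D H

Derivation:
Node L's children (from adjacency): E, C, D, H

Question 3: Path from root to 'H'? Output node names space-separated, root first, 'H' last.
Answer: L H

Derivation:
Walk down from root: L -> H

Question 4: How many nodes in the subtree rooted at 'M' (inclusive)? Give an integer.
Answer: 4

Derivation:
Subtree rooted at M contains: A, B, J, M
Count = 4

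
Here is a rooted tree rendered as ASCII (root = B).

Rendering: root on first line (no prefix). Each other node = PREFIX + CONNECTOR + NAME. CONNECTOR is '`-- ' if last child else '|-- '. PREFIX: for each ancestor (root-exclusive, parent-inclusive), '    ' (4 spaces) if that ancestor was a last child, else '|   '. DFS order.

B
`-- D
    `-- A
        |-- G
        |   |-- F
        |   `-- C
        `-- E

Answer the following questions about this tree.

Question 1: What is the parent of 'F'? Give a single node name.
Answer: G

Derivation:
Scan adjacency: F appears as child of G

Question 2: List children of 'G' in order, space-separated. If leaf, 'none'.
Answer: F C

Derivation:
Node G's children (from adjacency): F, C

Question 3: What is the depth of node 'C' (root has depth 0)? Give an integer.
Answer: 4

Derivation:
Path from root to C: B -> D -> A -> G -> C
Depth = number of edges = 4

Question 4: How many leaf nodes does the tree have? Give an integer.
Answer: 3

Derivation:
Leaves (nodes with no children): C, E, F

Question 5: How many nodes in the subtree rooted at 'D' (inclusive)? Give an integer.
Subtree rooted at D contains: A, C, D, E, F, G
Count = 6

Answer: 6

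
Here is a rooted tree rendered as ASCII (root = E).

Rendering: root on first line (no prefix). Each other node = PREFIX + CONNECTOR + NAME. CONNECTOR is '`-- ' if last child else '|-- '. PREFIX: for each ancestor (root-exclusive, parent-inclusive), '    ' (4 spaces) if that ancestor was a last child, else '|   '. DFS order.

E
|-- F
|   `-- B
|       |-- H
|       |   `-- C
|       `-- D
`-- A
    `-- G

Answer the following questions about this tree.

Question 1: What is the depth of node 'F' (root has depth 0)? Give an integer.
Path from root to F: E -> F
Depth = number of edges = 1

Answer: 1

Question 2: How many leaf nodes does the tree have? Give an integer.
Leaves (nodes with no children): C, D, G

Answer: 3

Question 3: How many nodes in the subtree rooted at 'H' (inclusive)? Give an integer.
Answer: 2

Derivation:
Subtree rooted at H contains: C, H
Count = 2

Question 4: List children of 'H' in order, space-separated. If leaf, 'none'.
Answer: C

Derivation:
Node H's children (from adjacency): C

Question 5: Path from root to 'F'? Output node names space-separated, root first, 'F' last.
Answer: E F

Derivation:
Walk down from root: E -> F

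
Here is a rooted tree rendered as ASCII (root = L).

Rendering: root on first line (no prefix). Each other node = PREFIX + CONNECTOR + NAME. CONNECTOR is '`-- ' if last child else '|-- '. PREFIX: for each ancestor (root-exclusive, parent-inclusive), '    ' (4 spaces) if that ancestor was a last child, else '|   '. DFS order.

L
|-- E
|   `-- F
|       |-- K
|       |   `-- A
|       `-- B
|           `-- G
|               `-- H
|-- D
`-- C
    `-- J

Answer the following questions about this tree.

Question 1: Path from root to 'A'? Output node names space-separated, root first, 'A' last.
Walk down from root: L -> E -> F -> K -> A

Answer: L E F K A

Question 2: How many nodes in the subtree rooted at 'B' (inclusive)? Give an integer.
Answer: 3

Derivation:
Subtree rooted at B contains: B, G, H
Count = 3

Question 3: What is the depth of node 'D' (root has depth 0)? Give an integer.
Answer: 1

Derivation:
Path from root to D: L -> D
Depth = number of edges = 1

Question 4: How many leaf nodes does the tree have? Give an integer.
Leaves (nodes with no children): A, D, H, J

Answer: 4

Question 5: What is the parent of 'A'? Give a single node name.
Scan adjacency: A appears as child of K

Answer: K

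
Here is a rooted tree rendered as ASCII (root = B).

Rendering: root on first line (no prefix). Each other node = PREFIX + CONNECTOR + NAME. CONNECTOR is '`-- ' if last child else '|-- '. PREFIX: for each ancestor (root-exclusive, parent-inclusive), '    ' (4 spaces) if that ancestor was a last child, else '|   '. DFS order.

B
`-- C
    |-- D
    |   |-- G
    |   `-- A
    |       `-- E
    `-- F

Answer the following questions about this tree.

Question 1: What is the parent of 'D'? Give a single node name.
Scan adjacency: D appears as child of C

Answer: C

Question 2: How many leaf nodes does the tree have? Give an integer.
Answer: 3

Derivation:
Leaves (nodes with no children): E, F, G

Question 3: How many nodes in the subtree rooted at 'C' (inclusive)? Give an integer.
Subtree rooted at C contains: A, C, D, E, F, G
Count = 6

Answer: 6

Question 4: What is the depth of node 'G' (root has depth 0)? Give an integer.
Path from root to G: B -> C -> D -> G
Depth = number of edges = 3

Answer: 3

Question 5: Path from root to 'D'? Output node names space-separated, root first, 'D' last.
Walk down from root: B -> C -> D

Answer: B C D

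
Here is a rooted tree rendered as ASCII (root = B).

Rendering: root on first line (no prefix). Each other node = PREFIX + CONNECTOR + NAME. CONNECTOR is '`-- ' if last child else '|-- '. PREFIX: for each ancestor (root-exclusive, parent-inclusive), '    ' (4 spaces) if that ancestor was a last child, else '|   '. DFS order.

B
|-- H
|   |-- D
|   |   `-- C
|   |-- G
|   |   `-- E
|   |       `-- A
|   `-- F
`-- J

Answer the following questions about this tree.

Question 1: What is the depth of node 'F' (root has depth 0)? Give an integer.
Path from root to F: B -> H -> F
Depth = number of edges = 2

Answer: 2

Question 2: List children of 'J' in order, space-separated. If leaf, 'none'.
Answer: none

Derivation:
Node J's children (from adjacency): (leaf)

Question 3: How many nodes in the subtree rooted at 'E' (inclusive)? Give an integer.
Subtree rooted at E contains: A, E
Count = 2

Answer: 2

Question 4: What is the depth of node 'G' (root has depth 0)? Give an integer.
Path from root to G: B -> H -> G
Depth = number of edges = 2

Answer: 2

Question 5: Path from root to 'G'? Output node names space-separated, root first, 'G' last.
Walk down from root: B -> H -> G

Answer: B H G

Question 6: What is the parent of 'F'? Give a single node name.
Answer: H

Derivation:
Scan adjacency: F appears as child of H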